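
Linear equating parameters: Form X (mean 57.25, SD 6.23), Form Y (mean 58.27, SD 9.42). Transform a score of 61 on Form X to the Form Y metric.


slope = SD_Y / SD_X = 9.42 / 6.23 ~ 1.512
intercept = mean_Y - slope * mean_X = 58.27 - (9.42 / 6.23) * 57.25 ~ -28.2942
Y = slope * X + intercept. To avoid rounding drift from the rounded slope/intercept, evaluate the equivalent form Y = mean_Y + SD_Y * (X - mean_X) / SD_X at full precision:
Y = 58.27 + 9.42 * (61 - 57.25) / 6.23
Y = 58.27 + 9.42 * 3.75 / 6.23
Y = 58.27 + 35.325 / 6.23
Y = 58.27 + 5.6701
Y = 63.9401

63.9401


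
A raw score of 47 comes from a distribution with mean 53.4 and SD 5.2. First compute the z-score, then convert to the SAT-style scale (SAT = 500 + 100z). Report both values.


z = (X - mean) / SD = (47 - 53.4) / 5.2
z = -6.4 / 5.2
z = -1.2308
SAT-scale = SAT = 500 + 100z
Carry z at full precision (z = -6.4 / 5.2) into the conversion:
SAT-scale = 500 + 100 * (-6.4 / 5.2) = 500 + -640 / 5.2
SAT-scale = 500 + -123.0769
SAT-scale = 376.9231

376.9231


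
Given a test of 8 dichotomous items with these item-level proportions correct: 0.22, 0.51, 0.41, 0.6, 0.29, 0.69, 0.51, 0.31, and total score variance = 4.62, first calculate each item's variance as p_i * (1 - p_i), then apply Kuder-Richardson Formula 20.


For each item, compute p_i * q_i:
  Item 1: 0.22 * 0.78 = 0.1716
  Item 2: 0.51 * 0.49 = 0.2499
  Item 3: 0.41 * 0.59 = 0.2419
  Item 4: 0.6 * 0.4 = 0.24
  Item 5: 0.29 * 0.71 = 0.2059
  Item 6: 0.69 * 0.31 = 0.2139
  Item 7: 0.51 * 0.49 = 0.2499
  Item 8: 0.31 * 0.69 = 0.2139
Sum(p_i * q_i) = 0.1716 + 0.2499 + 0.2419 + 0.24 + 0.2059 + 0.2139 + 0.2499 + 0.2139 = 1.787
KR-20 = (k/(k-1)) * (1 - Sum(p_i*q_i) / Var_total)
= (8/7) * (1 - 1.787/4.62)
= 1.1429 * 0.6132
KR-20 = 0.7008

0.7008


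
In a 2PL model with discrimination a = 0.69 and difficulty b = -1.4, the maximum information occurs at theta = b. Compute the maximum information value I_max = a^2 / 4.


For 2PL, max info at theta = b = -1.4
I_max = a^2 / 4 = 0.69^2 / 4
= 0.4761 / 4
I_max = 0.119

0.119


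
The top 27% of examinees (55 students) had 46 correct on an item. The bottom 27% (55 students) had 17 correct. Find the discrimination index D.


p_upper = 46/55 = 0.8364
p_lower = 17/55 = 0.3091
D = 0.8364 - 0.3091 = 0.5273

0.5273


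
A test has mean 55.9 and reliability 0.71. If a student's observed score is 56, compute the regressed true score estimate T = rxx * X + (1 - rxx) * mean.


T_est = rxx * X + (1 - rxx) * mean
T_est = 0.71 * 56 + 0.29 * 55.9
T_est = 39.76 + 16.211
T_est = 55.971

55.971


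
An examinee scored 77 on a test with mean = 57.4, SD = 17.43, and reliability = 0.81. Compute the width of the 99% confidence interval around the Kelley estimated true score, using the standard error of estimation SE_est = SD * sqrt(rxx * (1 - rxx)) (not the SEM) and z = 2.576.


True score estimate = 0.81*77 + 0.19*57.4 = 73.276
SE_est = SD * sqrt(rxx * (1 - rxx)) = 17.43 * sqrt(0.81 * 0.19) = 17.43 * sqrt(0.1539) = 6.837805
CI = T_est +/- z * SE_est, so width = 2 * z * SE_est = 2 * 2.576 * 6.837805
Width = 35.2284

35.2284


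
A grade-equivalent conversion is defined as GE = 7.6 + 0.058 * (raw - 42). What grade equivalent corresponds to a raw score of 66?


raw - median = 66 - 42 = 24
slope * diff = 0.058 * 24 = 1.392
GE = 7.6 + 1.392
GE = 8.992

8.992


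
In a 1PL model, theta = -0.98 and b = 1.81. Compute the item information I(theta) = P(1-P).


P = 1/(1+exp(-(-0.98-1.81))) = 0.0579
I = P*(1-P) = 0.0579 * 0.9421
I = 0.0545

0.0545


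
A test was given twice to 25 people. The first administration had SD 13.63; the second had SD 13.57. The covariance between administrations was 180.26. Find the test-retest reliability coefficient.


r = cov(X,Y) / (SD_X * SD_Y)
r = 180.26 / (13.63 * 13.57)
r = 180.26 / 184.9591
r = 0.9746

0.9746


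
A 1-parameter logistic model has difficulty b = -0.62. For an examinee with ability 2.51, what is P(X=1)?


theta - b = 2.51 - -0.62 = 3.13
exp(-(theta - b)) = exp(-3.13) = 0.0437
P = 1 / (1 + 0.0437)
P = 0.9581

0.9581


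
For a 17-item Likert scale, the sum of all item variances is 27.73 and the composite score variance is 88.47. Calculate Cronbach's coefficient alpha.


alpha = (k/(k-1)) * (1 - sum(si^2)/s_total^2)
= (17/16) * (1 - 27.73/88.47)
alpha = 0.7295

0.7295


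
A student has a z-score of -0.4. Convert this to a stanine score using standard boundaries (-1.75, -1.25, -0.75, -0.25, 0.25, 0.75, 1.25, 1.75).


Stanine boundaries: [-1.75, -1.25, -0.75, -0.25, 0.25, 0.75, 1.25, 1.75]
z = -0.4
Check each boundary:
  z >= -1.75 -> could be stanine 2
  z >= -1.25 -> could be stanine 3
  z >= -0.75 -> could be stanine 4
  z < -0.25
  z < 0.25
  z < 0.75
  z < 1.25
  z < 1.75
Highest qualifying boundary gives stanine = 4

4


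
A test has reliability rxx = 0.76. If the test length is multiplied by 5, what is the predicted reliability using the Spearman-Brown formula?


r_new = (n * rxx) / (1 + (n-1) * rxx)
r_new = (5 * 0.76) / (1 + 4 * 0.76)
r_new = 3.8 / 4.04
r_new = 0.9406

0.9406


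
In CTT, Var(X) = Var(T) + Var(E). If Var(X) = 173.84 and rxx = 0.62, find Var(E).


var_true = rxx * var_obs = 0.62 * 173.84 = 107.7808
var_error = var_obs - var_true
var_error = 173.84 - 107.7808
var_error = 66.0592

66.0592


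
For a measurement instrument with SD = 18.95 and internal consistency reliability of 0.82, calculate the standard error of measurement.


SEM = SD * sqrt(1 - rxx)
SEM = 18.95 * sqrt(1 - 0.82)
SEM = 18.95 * sqrt(0.18) = 18.95 * 0.424264
SEM = 8.0398

8.0398


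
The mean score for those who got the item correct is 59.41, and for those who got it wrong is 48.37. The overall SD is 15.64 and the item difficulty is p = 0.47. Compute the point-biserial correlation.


q = 1 - p = 0.53
rpb = ((M1 - M0) / SD) * sqrt(p * q)
rpb = ((59.41 - 48.37) / 15.64) * sqrt(0.47 * 0.53)
rpb = 0.3523

0.3523


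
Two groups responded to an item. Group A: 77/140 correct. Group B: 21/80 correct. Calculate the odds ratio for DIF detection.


Odds_A = 77/63 = 1.2222
Odds_B = 21/59 = 0.3559
OR = Odds_A / Odds_B = 1.2222 / 0.3559
Exactly, OR = (77 * 59) / (63 * 21) = 4543 / 1323
OR = 3.4339

3.4339


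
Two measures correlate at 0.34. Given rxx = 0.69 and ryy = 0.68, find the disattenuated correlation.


r_corrected = rxy / sqrt(rxx * ryy)
= 0.34 / sqrt(0.69 * 0.68)
= 0.34 / sqrt(0.4692)
= 0.34 / 0.684982
r_corrected = 0.4964

0.4964


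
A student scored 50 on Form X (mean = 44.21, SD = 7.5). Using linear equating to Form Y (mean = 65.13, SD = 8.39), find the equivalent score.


slope = SD_Y / SD_X = 8.39 / 7.5 ~ 1.1187
intercept = mean_Y - slope * mean_X = 65.13 - (8.39 / 7.5) * 44.21 ~ 15.6737
Y = slope * X + intercept. To avoid rounding drift from the rounded slope/intercept, evaluate the equivalent form Y = mean_Y + SD_Y * (X - mean_X) / SD_X at full precision:
Y = 65.13 + 8.39 * (50 - 44.21) / 7.5
Y = 65.13 + 8.39 * 5.79 / 7.5
Y = 65.13 + 48.5781 / 7.5
Y = 65.13 + 6.4771
Y = 71.6071

71.6071


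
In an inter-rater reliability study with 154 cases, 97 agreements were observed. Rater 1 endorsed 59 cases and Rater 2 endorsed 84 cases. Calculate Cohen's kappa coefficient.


P_o = 97/154 = 0.62987
P_e = (59*84 + 95*70) / 23716 = 0.489374
kappa = (P_o - P_e) / (1 - P_e)
kappa = (0.62987 - 0.489374) / (1 - 0.489374)
kappa = 0.2751

0.2751


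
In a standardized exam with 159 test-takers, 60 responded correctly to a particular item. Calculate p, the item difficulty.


Item difficulty p = number correct / total examinees
p = 60 / 159
p = 0.3774

0.3774


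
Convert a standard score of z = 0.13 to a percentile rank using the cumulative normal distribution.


CDF(z) = 0.5 * (1 + erf(z/sqrt(2)))
erf(0.0919) = 0.1034
CDF = 0.5517
Percentile rank = 0.5517 * 100 = 55.17

55.17


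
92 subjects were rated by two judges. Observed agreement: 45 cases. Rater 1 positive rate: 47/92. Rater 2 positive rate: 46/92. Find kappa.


P_o = 45/92 = 0.48913
P_e = (47*46 + 45*46) / 8464 = 0.5
kappa = (P_o - P_e) / (1 - P_e)
kappa = (0.48913 - 0.5) / (1 - 0.5)
kappa = -0.0217

-0.0217


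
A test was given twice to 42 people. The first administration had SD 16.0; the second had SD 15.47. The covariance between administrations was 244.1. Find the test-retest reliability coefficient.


r = cov(X,Y) / (SD_X * SD_Y)
r = 244.1 / (16.0 * 15.47)
r = 244.1 / 247.52
r = 0.9862

0.9862


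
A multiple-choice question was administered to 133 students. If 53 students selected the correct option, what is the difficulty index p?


Item difficulty p = number correct / total examinees
p = 53 / 133
p = 0.3985

0.3985


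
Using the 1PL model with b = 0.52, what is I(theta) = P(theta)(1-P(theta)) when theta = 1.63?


P = 1/(1+exp(-(1.63-0.52))) = 0.7521
I = P*(1-P) = 0.7521 * 0.2479
I = 0.1864

0.1864


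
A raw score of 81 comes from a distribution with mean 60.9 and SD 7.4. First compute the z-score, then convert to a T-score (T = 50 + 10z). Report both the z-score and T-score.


z = (X - mean) / SD = (81 - 60.9) / 7.4
z = 20.1 / 7.4
z = 2.7162
T-score = T = 50 + 10z
Carry z at full precision (z = 20.1 / 7.4) into the conversion:
T-score = 50 + 10 * (20.1 / 7.4) = 50 + 201 / 7.4
T-score = 50 + 27.1622
T-score = 77.1622

77.1622


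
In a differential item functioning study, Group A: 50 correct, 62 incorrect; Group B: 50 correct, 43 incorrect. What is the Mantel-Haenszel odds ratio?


Odds_A = 50/62 = 0.8065
Odds_B = 50/43 = 1.1628
OR = Odds_A / Odds_B = 0.8065 / 1.1628
Exactly, OR = (50 * 43) / (62 * 50) = 2150 / 3100
OR = 0.6935

0.6935


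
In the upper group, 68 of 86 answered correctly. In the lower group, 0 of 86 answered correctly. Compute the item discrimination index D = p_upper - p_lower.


p_upper = 68/86 = 0.7907
p_lower = 0/86 = 0.0
D = 0.7907 - 0.0 = 0.7907

0.7907


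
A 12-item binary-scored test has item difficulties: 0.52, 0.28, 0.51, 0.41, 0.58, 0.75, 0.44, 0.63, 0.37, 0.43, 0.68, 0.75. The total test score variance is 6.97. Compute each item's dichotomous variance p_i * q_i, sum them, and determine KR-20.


For each item, compute p_i * q_i:
  Item 1: 0.52 * 0.48 = 0.2496
  Item 2: 0.28 * 0.72 = 0.2016
  Item 3: 0.51 * 0.49 = 0.2499
  Item 4: 0.41 * 0.59 = 0.2419
  Item 5: 0.58 * 0.42 = 0.2436
  Item 6: 0.75 * 0.25 = 0.1875
  Item 7: 0.44 * 0.56 = 0.2464
  Item 8: 0.63 * 0.37 = 0.2331
  Item 9: 0.37 * 0.63 = 0.2331
  Item 10: 0.43 * 0.57 = 0.2451
  Item 11: 0.68 * 0.32 = 0.2176
  Item 12: 0.75 * 0.25 = 0.1875
Sum(p_i * q_i) = 0.2496 + 0.2016 + 0.2499 + 0.2419 + 0.2436 + 0.1875 + 0.2464 + 0.2331 + 0.2331 + 0.2451 + 0.2176 + 0.1875 = 2.7369
KR-20 = (k/(k-1)) * (1 - Sum(p_i*q_i) / Var_total)
= (12/11) * (1 - 2.7369/6.97)
= 1.0909 * 0.6073
KR-20 = 0.6625

0.6625


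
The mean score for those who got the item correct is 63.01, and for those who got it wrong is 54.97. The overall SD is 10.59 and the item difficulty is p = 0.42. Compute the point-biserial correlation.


q = 1 - p = 0.58
rpb = ((M1 - M0) / SD) * sqrt(p * q)
rpb = ((63.01 - 54.97) / 10.59) * sqrt(0.42 * 0.58)
rpb = 0.3747

0.3747


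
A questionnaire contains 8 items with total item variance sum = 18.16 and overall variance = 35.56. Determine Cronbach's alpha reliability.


alpha = (k/(k-1)) * (1 - sum(si^2)/s_total^2)
= (8/7) * (1 - 18.16/35.56)
alpha = 0.5592

0.5592


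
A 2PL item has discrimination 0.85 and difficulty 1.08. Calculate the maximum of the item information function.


For 2PL, max info at theta = b = 1.08
I_max = a^2 / 4 = 0.85^2 / 4
= 0.7225 / 4
I_max = 0.1806

0.1806


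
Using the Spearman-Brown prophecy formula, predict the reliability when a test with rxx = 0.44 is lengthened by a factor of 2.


r_new = (n * rxx) / (1 + (n-1) * rxx)
r_new = (2 * 0.44) / (1 + 1 * 0.44)
r_new = 0.88 / 1.44
r_new = 0.6111

0.6111


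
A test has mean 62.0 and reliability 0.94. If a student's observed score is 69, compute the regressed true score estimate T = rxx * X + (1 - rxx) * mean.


T_est = rxx * X + (1 - rxx) * mean
T_est = 0.94 * 69 + 0.06 * 62.0
T_est = 64.86 + 3.72
T_est = 68.58

68.58


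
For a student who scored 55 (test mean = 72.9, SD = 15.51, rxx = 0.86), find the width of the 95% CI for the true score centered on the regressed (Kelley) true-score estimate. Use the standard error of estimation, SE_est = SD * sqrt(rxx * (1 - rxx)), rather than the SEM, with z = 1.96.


True score estimate = 0.86*55 + 0.14*72.9 = 57.506
SE_est = SD * sqrt(rxx * (1 - rxx)) = 15.51 * sqrt(0.86 * 0.14) = 15.51 * sqrt(0.1204) = 5.381769
CI = T_est +/- z * SE_est, so width = 2 * z * SE_est = 2 * 1.96 * 5.381769
Width = 21.0965

21.0965


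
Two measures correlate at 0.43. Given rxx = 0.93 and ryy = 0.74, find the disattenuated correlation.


r_corrected = rxy / sqrt(rxx * ryy)
= 0.43 / sqrt(0.93 * 0.74)
= 0.43 / sqrt(0.6882)
= 0.43 / 0.829578
r_corrected = 0.5183

0.5183


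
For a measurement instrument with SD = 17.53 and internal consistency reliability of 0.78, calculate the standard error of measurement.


SEM = SD * sqrt(1 - rxx)
SEM = 17.53 * sqrt(1 - 0.78)
SEM = 17.53 * sqrt(0.22) = 17.53 * 0.469042
SEM = 8.2223

8.2223


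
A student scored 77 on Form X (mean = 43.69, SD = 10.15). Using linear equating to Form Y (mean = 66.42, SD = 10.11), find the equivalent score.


slope = SD_Y / SD_X = 10.11 / 10.15 ~ 0.9961
intercept = mean_Y - slope * mean_X = 66.42 - (10.11 / 10.15) * 43.69 ~ 22.9022
Y = slope * X + intercept. To avoid rounding drift from the rounded slope/intercept, evaluate the equivalent form Y = mean_Y + SD_Y * (X - mean_X) / SD_X at full precision:
Y = 66.42 + 10.11 * (77 - 43.69) / 10.15
Y = 66.42 + 10.11 * 33.31 / 10.15
Y = 66.42 + 336.7641 / 10.15
Y = 66.42 + 33.1787
Y = 99.5987

99.5987


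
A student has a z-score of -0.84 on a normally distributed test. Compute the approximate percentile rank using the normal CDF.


CDF(z) = 0.5 * (1 + erf(z/sqrt(2)))
erf(-0.594) = -0.5991
CDF = 0.2005
Percentile rank = 0.2005 * 100 = 20.05

20.05


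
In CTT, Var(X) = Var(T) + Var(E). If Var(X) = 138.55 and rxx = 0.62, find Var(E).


var_true = rxx * var_obs = 0.62 * 138.55 = 85.901
var_error = var_obs - var_true
var_error = 138.55 - 85.901
var_error = 52.649

52.649


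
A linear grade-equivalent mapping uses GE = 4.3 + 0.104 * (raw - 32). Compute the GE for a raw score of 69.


raw - median = 69 - 32 = 37
slope * diff = 0.104 * 37 = 3.848
GE = 4.3 + 3.848
GE = 8.148

8.148


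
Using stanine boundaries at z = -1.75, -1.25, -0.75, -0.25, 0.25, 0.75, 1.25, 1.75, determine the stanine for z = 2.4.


Stanine boundaries: [-1.75, -1.25, -0.75, -0.25, 0.25, 0.75, 1.25, 1.75]
z = 2.4
Check each boundary:
  z >= -1.75 -> could be stanine 2
  z >= -1.25 -> could be stanine 3
  z >= -0.75 -> could be stanine 4
  z >= -0.25 -> could be stanine 5
  z >= 0.25 -> could be stanine 6
  z >= 0.75 -> could be stanine 7
  z >= 1.25 -> could be stanine 8
  z >= 1.75 -> could be stanine 9
Highest qualifying boundary gives stanine = 9

9


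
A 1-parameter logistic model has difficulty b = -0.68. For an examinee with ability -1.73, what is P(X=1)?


theta - b = -1.73 - -0.68 = -1.05
exp(-(theta - b)) = exp(1.05) = 2.8577
P = 1 / (1 + 2.8577)
P = 0.2592

0.2592


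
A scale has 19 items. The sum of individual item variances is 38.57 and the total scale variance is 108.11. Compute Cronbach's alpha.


alpha = (k/(k-1)) * (1 - sum(si^2)/s_total^2)
= (19/18) * (1 - 38.57/108.11)
alpha = 0.679

0.679


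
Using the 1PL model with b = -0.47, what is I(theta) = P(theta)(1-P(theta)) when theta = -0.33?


P = 1/(1+exp(-(-0.33--0.47))) = 0.5349
I = P*(1-P) = 0.5349 * 0.4651
I = 0.2488

0.2488


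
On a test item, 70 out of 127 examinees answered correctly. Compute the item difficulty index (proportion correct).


Item difficulty p = number correct / total examinees
p = 70 / 127
p = 0.5512

0.5512


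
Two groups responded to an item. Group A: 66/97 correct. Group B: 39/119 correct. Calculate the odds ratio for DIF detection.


Odds_A = 66/31 = 2.129
Odds_B = 39/80 = 0.4875
OR = Odds_A / Odds_B = 2.129 / 0.4875
Exactly, OR = (66 * 80) / (31 * 39) = 5280 / 1209
OR = 4.3672

4.3672


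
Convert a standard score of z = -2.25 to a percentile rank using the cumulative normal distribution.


CDF(z) = 0.5 * (1 + erf(z/sqrt(2)))
erf(-1.591) = -0.9756
CDF = 0.0122
Percentile rank = 0.0122 * 100 = 1.22

1.22


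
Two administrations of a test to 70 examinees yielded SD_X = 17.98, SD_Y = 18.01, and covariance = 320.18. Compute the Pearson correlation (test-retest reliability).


r = cov(X,Y) / (SD_X * SD_Y)
r = 320.18 / (17.98 * 18.01)
r = 320.18 / 323.8198
r = 0.9888

0.9888


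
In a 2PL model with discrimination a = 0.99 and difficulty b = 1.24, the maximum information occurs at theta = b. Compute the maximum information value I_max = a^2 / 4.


For 2PL, max info at theta = b = 1.24
I_max = a^2 / 4 = 0.99^2 / 4
= 0.9801 / 4
I_max = 0.245

0.245


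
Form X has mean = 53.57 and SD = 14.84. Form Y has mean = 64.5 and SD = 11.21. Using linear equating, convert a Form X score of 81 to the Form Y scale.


slope = SD_Y / SD_X = 11.21 / 14.84 ~ 0.7554
intercept = mean_Y - slope * mean_X = 64.5 - (11.21 / 14.84) * 53.57 ~ 24.0337
Y = slope * X + intercept. To avoid rounding drift from the rounded slope/intercept, evaluate the equivalent form Y = mean_Y + SD_Y * (X - mean_X) / SD_X at full precision:
Y = 64.5 + 11.21 * (81 - 53.57) / 14.84
Y = 64.5 + 11.21 * 27.43 / 14.84
Y = 64.5 + 307.4903 / 14.84
Y = 64.5 + 20.7204
Y = 85.2204

85.2204


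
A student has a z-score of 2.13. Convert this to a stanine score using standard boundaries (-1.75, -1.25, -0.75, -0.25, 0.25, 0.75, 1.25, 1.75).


Stanine boundaries: [-1.75, -1.25, -0.75, -0.25, 0.25, 0.75, 1.25, 1.75]
z = 2.13
Check each boundary:
  z >= -1.75 -> could be stanine 2
  z >= -1.25 -> could be stanine 3
  z >= -0.75 -> could be stanine 4
  z >= -0.25 -> could be stanine 5
  z >= 0.25 -> could be stanine 6
  z >= 0.75 -> could be stanine 7
  z >= 1.25 -> could be stanine 8
  z >= 1.75 -> could be stanine 9
Highest qualifying boundary gives stanine = 9

9


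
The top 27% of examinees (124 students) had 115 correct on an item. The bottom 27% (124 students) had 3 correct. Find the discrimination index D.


p_upper = 115/124 = 0.9274
p_lower = 3/124 = 0.0242
D = 0.9274 - 0.0242 = 0.9032

0.9032


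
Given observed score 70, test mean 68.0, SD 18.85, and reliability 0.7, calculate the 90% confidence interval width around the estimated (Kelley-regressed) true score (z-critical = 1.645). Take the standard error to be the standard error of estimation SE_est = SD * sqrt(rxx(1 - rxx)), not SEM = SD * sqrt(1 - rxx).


True score estimate = 0.7*70 + 0.3*68.0 = 69.4
SE_est = SD * sqrt(rxx * (1 - rxx)) = 18.85 * sqrt(0.7 * 0.3) = 18.85 * sqrt(0.21) = 8.638155
CI = T_est +/- z * SE_est, so width = 2 * z * SE_est = 2 * 1.645 * 8.638155
Width = 28.4195

28.4195


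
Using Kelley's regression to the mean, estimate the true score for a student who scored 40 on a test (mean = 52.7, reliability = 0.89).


T_est = rxx * X + (1 - rxx) * mean
T_est = 0.89 * 40 + 0.11 * 52.7
T_est = 35.6 + 5.797
T_est = 41.397

41.397


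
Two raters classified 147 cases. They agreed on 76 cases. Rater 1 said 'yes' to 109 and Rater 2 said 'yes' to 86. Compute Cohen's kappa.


P_o = 76/147 = 0.517007
P_e = (109*86 + 38*61) / 21609 = 0.541071
kappa = (P_o - P_e) / (1 - P_e)
kappa = (0.517007 - 0.541071) / (1 - 0.541071)
kappa = -0.0524

-0.0524


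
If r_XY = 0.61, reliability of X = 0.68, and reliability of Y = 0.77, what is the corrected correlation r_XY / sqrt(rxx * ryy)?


r_corrected = rxy / sqrt(rxx * ryy)
= 0.61 / sqrt(0.68 * 0.77)
= 0.61 / sqrt(0.5236)
= 0.61 / 0.723602
r_corrected = 0.843

0.843


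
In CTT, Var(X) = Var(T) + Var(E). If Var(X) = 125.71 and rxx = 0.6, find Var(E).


var_true = rxx * var_obs = 0.6 * 125.71 = 75.426
var_error = var_obs - var_true
var_error = 125.71 - 75.426
var_error = 50.284

50.284


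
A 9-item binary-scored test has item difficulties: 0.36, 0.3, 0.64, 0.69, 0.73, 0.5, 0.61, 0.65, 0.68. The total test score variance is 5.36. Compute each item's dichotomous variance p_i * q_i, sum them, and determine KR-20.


For each item, compute p_i * q_i:
  Item 1: 0.36 * 0.64 = 0.2304
  Item 2: 0.3 * 0.7 = 0.21
  Item 3: 0.64 * 0.36 = 0.2304
  Item 4: 0.69 * 0.31 = 0.2139
  Item 5: 0.73 * 0.27 = 0.1971
  Item 6: 0.5 * 0.5 = 0.25
  Item 7: 0.61 * 0.39 = 0.2379
  Item 8: 0.65 * 0.35 = 0.2275
  Item 9: 0.68 * 0.32 = 0.2176
Sum(p_i * q_i) = 0.2304 + 0.21 + 0.2304 + 0.2139 + 0.1971 + 0.25 + 0.2379 + 0.2275 + 0.2176 = 2.0148
KR-20 = (k/(k-1)) * (1 - Sum(p_i*q_i) / Var_total)
= (9/8) * (1 - 2.0148/5.36)
= 1.125 * 0.6241
KR-20 = 0.7021

0.7021


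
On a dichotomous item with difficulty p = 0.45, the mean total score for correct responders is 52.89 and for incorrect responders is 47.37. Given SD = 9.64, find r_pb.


q = 1 - p = 0.55
rpb = ((M1 - M0) / SD) * sqrt(p * q)
rpb = ((52.89 - 47.37) / 9.64) * sqrt(0.45 * 0.55)
rpb = 0.2849

0.2849


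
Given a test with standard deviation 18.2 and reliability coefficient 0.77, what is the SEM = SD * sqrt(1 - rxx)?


SEM = SD * sqrt(1 - rxx)
SEM = 18.2 * sqrt(1 - 0.77)
SEM = 18.2 * sqrt(0.23) = 18.2 * 0.479583
SEM = 8.7284

8.7284


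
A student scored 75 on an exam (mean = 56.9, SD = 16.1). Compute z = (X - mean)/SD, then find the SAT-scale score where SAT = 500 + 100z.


z = (X - mean) / SD = (75 - 56.9) / 16.1
z = 18.1 / 16.1
z = 1.1242
SAT-scale = SAT = 500 + 100z
Carry z at full precision (z = 18.1 / 16.1) into the conversion:
SAT-scale = 500 + 100 * (18.1 / 16.1) = 500 + 1810 / 16.1
SAT-scale = 500 + 112.4224
SAT-scale = 612.4224

612.4224


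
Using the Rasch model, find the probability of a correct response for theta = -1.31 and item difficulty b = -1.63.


theta - b = -1.31 - -1.63 = 0.32
exp(-(theta - b)) = exp(-0.32) = 0.7261
P = 1 / (1 + 0.7261)
P = 0.5793

0.5793


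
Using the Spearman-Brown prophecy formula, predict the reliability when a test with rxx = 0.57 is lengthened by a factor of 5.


r_new = (n * rxx) / (1 + (n-1) * rxx)
r_new = (5 * 0.57) / (1 + 4 * 0.57)
r_new = 2.85 / 3.28
r_new = 0.8689

0.8689


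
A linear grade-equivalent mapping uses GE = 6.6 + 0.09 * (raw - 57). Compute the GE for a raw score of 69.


raw - median = 69 - 57 = 12
slope * diff = 0.09 * 12 = 1.08
GE = 6.6 + 1.08
GE = 7.68

7.68


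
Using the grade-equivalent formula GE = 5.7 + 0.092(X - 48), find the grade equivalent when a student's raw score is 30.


raw - median = 30 - 48 = -18
slope * diff = 0.092 * -18 = -1.656
GE = 5.7 + -1.656
GE = 4.044

4.044


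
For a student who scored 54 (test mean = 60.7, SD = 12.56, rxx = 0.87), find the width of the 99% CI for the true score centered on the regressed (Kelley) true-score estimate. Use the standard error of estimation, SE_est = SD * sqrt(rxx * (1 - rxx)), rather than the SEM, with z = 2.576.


True score estimate = 0.87*54 + 0.13*60.7 = 54.871
SE_est = SD * sqrt(rxx * (1 - rxx)) = 12.56 * sqrt(0.87 * 0.13) = 12.56 * sqrt(0.1131) = 4.223971
CI = T_est +/- z * SE_est, so width = 2 * z * SE_est = 2 * 2.576 * 4.223971
Width = 21.7619

21.7619


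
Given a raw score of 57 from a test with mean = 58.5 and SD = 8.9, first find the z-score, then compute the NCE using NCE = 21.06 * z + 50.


z = (X - mean) / SD = (57 - 58.5) / 8.9
z = -1.5 / 8.9
z = -0.1685
NCE = NCE = 21.06z + 50
Carry z at full precision (z = -1.5 / 8.9) into the conversion:
NCE = 21.06 * (-1.5 / 8.9) + 50 = -31.59 / 8.9 + 50
NCE = -3.5494 + 50
NCE = 46.4506

46.4506


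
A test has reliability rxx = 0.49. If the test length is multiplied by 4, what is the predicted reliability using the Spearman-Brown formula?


r_new = (n * rxx) / (1 + (n-1) * rxx)
r_new = (4 * 0.49) / (1 + 3 * 0.49)
r_new = 1.96 / 2.47
r_new = 0.7935

0.7935


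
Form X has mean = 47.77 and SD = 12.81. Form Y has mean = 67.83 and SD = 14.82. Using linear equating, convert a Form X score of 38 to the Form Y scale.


slope = SD_Y / SD_X = 14.82 / 12.81 ~ 1.1569
intercept = mean_Y - slope * mean_X = 67.83 - (14.82 / 12.81) * 47.77 ~ 12.5645
Y = slope * X + intercept. To avoid rounding drift from the rounded slope/intercept, evaluate the equivalent form Y = mean_Y + SD_Y * (X - mean_X) / SD_X at full precision:
Y = 67.83 + 14.82 * (38 - 47.77) / 12.81
Y = 67.83 - 14.82 * 9.77 / 12.81
Y = 67.83 - 144.7914 / 12.81
Y = 67.83 - 11.303
Y = 56.527

56.527


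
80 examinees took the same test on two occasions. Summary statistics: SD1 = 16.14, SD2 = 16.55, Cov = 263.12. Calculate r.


r = cov(X,Y) / (SD_X * SD_Y)
r = 263.12 / (16.14 * 16.55)
r = 263.12 / 267.117
r = 0.985

0.985


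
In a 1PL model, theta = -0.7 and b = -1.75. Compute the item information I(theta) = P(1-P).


P = 1/(1+exp(-(-0.7--1.75))) = 0.7408
I = P*(1-P) = 0.7408 * 0.2592
I = 0.192

0.192


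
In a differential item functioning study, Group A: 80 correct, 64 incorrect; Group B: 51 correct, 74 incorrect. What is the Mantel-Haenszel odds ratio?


Odds_A = 80/64 = 1.25
Odds_B = 51/74 = 0.6892
OR = Odds_A / Odds_B = 1.25 / 0.6892
Exactly, OR = (80 * 74) / (64 * 51) = 5920 / 3264
OR = 1.8137

1.8137


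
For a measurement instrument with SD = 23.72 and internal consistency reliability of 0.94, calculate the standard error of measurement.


SEM = SD * sqrt(1 - rxx)
SEM = 23.72 * sqrt(1 - 0.94)
SEM = 23.72 * sqrt(0.06) = 23.72 * 0.244949
SEM = 5.8102

5.8102


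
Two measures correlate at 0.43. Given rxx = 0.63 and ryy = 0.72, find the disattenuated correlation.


r_corrected = rxy / sqrt(rxx * ryy)
= 0.43 / sqrt(0.63 * 0.72)
= 0.43 / sqrt(0.4536)
= 0.43 / 0.673498
r_corrected = 0.6385

0.6385


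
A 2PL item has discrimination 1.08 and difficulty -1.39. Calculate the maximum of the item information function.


For 2PL, max info at theta = b = -1.39
I_max = a^2 / 4 = 1.08^2 / 4
= 1.1664 / 4
I_max = 0.2916

0.2916


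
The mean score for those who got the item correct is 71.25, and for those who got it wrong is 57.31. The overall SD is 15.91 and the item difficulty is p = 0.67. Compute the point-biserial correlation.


q = 1 - p = 0.33
rpb = ((M1 - M0) / SD) * sqrt(p * q)
rpb = ((71.25 - 57.31) / 15.91) * sqrt(0.67 * 0.33)
rpb = 0.412

0.412


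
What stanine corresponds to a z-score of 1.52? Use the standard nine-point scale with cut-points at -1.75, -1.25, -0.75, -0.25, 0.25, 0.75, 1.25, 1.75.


Stanine boundaries: [-1.75, -1.25, -0.75, -0.25, 0.25, 0.75, 1.25, 1.75]
z = 1.52
Check each boundary:
  z >= -1.75 -> could be stanine 2
  z >= -1.25 -> could be stanine 3
  z >= -0.75 -> could be stanine 4
  z >= -0.25 -> could be stanine 5
  z >= 0.25 -> could be stanine 6
  z >= 0.75 -> could be stanine 7
  z >= 1.25 -> could be stanine 8
  z < 1.75
Highest qualifying boundary gives stanine = 8

8


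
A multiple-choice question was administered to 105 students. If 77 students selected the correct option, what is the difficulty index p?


Item difficulty p = number correct / total examinees
p = 77 / 105
p = 0.7333

0.7333


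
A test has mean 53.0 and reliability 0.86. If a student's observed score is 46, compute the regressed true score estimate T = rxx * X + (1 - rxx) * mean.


T_est = rxx * X + (1 - rxx) * mean
T_est = 0.86 * 46 + 0.14 * 53.0
T_est = 39.56 + 7.42
T_est = 46.98

46.98


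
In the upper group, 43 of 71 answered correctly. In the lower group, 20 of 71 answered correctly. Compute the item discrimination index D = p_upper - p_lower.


p_upper = 43/71 = 0.6056
p_lower = 20/71 = 0.2817
D = 0.6056 - 0.2817 = 0.3239

0.3239


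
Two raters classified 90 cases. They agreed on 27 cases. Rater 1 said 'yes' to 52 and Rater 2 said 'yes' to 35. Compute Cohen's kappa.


P_o = 27/90 = 0.3
P_e = (52*35 + 38*55) / 8100 = 0.482716
kappa = (P_o - P_e) / (1 - P_e)
kappa = (0.3 - 0.482716) / (1 - 0.482716)
kappa = -0.3532

-0.3532


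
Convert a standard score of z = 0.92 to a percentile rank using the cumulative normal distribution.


CDF(z) = 0.5 * (1 + erf(z/sqrt(2)))
erf(0.6505) = 0.6424
CDF = 0.8212
Percentile rank = 0.8212 * 100 = 82.12

82.12


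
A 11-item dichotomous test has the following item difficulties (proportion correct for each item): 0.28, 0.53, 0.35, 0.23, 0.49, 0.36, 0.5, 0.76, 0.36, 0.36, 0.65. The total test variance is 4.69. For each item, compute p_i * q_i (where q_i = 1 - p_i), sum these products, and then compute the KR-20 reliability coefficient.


For each item, compute p_i * q_i:
  Item 1: 0.28 * 0.72 = 0.2016
  Item 2: 0.53 * 0.47 = 0.2491
  Item 3: 0.35 * 0.65 = 0.2275
  Item 4: 0.23 * 0.77 = 0.1771
  Item 5: 0.49 * 0.51 = 0.2499
  Item 6: 0.36 * 0.64 = 0.2304
  Item 7: 0.5 * 0.5 = 0.25
  Item 8: 0.76 * 0.24 = 0.1824
  Item 9: 0.36 * 0.64 = 0.2304
  Item 10: 0.36 * 0.64 = 0.2304
  Item 11: 0.65 * 0.35 = 0.2275
Sum(p_i * q_i) = 0.2016 + 0.2491 + 0.2275 + 0.1771 + 0.2499 + 0.2304 + 0.25 + 0.1824 + 0.2304 + 0.2304 + 0.2275 = 2.4563
KR-20 = (k/(k-1)) * (1 - Sum(p_i*q_i) / Var_total)
= (11/10) * (1 - 2.4563/4.69)
= 1.1 * 0.4763
KR-20 = 0.5239

0.5239


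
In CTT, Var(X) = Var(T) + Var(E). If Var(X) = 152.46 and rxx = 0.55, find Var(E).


var_true = rxx * var_obs = 0.55 * 152.46 = 83.853
var_error = var_obs - var_true
var_error = 152.46 - 83.853
var_error = 68.607

68.607


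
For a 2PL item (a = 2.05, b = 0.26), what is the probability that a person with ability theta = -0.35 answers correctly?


a*(theta - b) = 2.05 * (-0.35 - 0.26) = -1.2505
exp(--1.2505) = 3.4921
P = 1 / (1 + 3.4921)
P = 0.2226

0.2226


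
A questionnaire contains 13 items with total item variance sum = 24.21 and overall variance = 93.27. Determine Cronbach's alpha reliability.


alpha = (k/(k-1)) * (1 - sum(si^2)/s_total^2)
= (13/12) * (1 - 24.21/93.27)
alpha = 0.8021

0.8021


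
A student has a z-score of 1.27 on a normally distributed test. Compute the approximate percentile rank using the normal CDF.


CDF(z) = 0.5 * (1 + erf(z/sqrt(2)))
erf(0.898) = 0.7959
CDF = 0.898
Percentile rank = 0.898 * 100 = 89.8

89.8


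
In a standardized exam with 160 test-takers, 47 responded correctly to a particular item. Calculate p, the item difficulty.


Item difficulty p = number correct / total examinees
p = 47 / 160
p = 0.2938

0.2938


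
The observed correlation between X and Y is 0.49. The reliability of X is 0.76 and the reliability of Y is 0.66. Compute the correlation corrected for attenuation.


r_corrected = rxy / sqrt(rxx * ryy)
= 0.49 / sqrt(0.76 * 0.66)
= 0.49 / sqrt(0.5016)
= 0.49 / 0.708237
r_corrected = 0.6919

0.6919


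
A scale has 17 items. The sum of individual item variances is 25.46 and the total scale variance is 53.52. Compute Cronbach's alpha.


alpha = (k/(k-1)) * (1 - sum(si^2)/s_total^2)
= (17/16) * (1 - 25.46/53.52)
alpha = 0.5571

0.5571


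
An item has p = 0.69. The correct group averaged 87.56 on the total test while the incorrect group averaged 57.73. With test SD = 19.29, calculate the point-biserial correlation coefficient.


q = 1 - p = 0.31
rpb = ((M1 - M0) / SD) * sqrt(p * q)
rpb = ((87.56 - 57.73) / 19.29) * sqrt(0.69 * 0.31)
rpb = 0.7152

0.7152


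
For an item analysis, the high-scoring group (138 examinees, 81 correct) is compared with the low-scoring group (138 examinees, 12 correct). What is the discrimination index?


p_upper = 81/138 = 0.587
p_lower = 12/138 = 0.087
D = 0.587 - 0.087 = 0.5

0.5


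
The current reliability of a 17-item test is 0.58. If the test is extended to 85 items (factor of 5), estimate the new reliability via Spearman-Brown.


r_new = (n * rxx) / (1 + (n-1) * rxx)
r_new = (5 * 0.58) / (1 + 4 * 0.58)
r_new = 2.9 / 3.32
r_new = 0.8735

0.8735


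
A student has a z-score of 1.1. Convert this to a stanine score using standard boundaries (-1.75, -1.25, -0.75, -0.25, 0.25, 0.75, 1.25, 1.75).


Stanine boundaries: [-1.75, -1.25, -0.75, -0.25, 0.25, 0.75, 1.25, 1.75]
z = 1.1
Check each boundary:
  z >= -1.75 -> could be stanine 2
  z >= -1.25 -> could be stanine 3
  z >= -0.75 -> could be stanine 4
  z >= -0.25 -> could be stanine 5
  z >= 0.25 -> could be stanine 6
  z >= 0.75 -> could be stanine 7
  z < 1.25
  z < 1.75
Highest qualifying boundary gives stanine = 7

7


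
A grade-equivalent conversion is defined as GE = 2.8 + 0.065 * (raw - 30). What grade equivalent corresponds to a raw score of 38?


raw - median = 38 - 30 = 8
slope * diff = 0.065 * 8 = 0.52
GE = 2.8 + 0.52
GE = 3.32

3.32


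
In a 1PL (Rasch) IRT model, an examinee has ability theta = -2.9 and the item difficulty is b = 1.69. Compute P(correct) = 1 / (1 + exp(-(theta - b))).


theta - b = -2.9 - 1.69 = -4.59
exp(-(theta - b)) = exp(4.59) = 98.4944
P = 1 / (1 + 98.4944)
P = 0.0101

0.0101


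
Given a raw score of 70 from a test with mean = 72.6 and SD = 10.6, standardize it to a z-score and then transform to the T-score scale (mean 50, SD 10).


z = (X - mean) / SD = (70 - 72.6) / 10.6
z = -2.6 / 10.6
z = -0.2453
T-score = T = 50 + 10z
Carry z at full precision (z = -2.6 / 10.6) into the conversion:
T-score = 50 + 10 * (-2.6 / 10.6) = 50 + -26 / 10.6
T-score = 50 + -2.4528
T-score = 47.5472

47.5472


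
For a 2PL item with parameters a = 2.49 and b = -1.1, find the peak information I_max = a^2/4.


For 2PL, max info at theta = b = -1.1
I_max = a^2 / 4 = 2.49^2 / 4
= 6.2001 / 4
I_max = 1.55

1.55


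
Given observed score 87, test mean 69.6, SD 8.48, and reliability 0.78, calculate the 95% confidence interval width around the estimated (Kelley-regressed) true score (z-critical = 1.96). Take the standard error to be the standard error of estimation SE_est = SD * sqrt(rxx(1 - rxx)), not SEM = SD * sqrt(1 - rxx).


True score estimate = 0.78*87 + 0.22*69.6 = 83.172
SE_est = SD * sqrt(rxx * (1 - rxx)) = 8.48 * sqrt(0.78 * 0.22) = 8.48 * sqrt(0.1716) = 3.512809
CI = T_est +/- z * SE_est, so width = 2 * z * SE_est = 2 * 1.96 * 3.512809
Width = 13.7702

13.7702


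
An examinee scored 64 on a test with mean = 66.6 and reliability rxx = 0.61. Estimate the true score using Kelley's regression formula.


T_est = rxx * X + (1 - rxx) * mean
T_est = 0.61 * 64 + 0.39 * 66.6
T_est = 39.04 + 25.974
T_est = 65.014

65.014


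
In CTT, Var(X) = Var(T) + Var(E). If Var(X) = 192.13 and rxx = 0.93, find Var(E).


var_true = rxx * var_obs = 0.93 * 192.13 = 178.6809
var_error = var_obs - var_true
var_error = 192.13 - 178.6809
var_error = 13.4491

13.4491


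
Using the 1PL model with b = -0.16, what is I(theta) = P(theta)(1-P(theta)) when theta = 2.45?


P = 1/(1+exp(-(2.45--0.16))) = 0.9315
I = P*(1-P) = 0.9315 * 0.0685
I = 0.0638

0.0638


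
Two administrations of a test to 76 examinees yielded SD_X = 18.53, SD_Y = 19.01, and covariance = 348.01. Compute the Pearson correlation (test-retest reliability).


r = cov(X,Y) / (SD_X * SD_Y)
r = 348.01 / (18.53 * 19.01)
r = 348.01 / 352.2553
r = 0.9879

0.9879


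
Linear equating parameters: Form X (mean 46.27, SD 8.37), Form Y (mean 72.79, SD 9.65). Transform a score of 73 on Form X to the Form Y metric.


slope = SD_Y / SD_X = 9.65 / 8.37 ~ 1.1529
intercept = mean_Y - slope * mean_X = 72.79 - (9.65 / 8.37) * 46.27 ~ 19.4441
Y = slope * X + intercept. To avoid rounding drift from the rounded slope/intercept, evaluate the equivalent form Y = mean_Y + SD_Y * (X - mean_X) / SD_X at full precision:
Y = 72.79 + 9.65 * (73 - 46.27) / 8.37
Y = 72.79 + 9.65 * 26.73 / 8.37
Y = 72.79 + 257.9445 / 8.37
Y = 72.79 + 30.8177
Y = 103.6077

103.6077


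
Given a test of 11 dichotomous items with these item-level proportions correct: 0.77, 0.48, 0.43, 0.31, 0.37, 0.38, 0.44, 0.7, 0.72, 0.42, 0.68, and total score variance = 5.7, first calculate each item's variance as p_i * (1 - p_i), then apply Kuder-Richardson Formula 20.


For each item, compute p_i * q_i:
  Item 1: 0.77 * 0.23 = 0.1771
  Item 2: 0.48 * 0.52 = 0.2496
  Item 3: 0.43 * 0.57 = 0.2451
  Item 4: 0.31 * 0.69 = 0.2139
  Item 5: 0.37 * 0.63 = 0.2331
  Item 6: 0.38 * 0.62 = 0.2356
  Item 7: 0.44 * 0.56 = 0.2464
  Item 8: 0.7 * 0.3 = 0.21
  Item 9: 0.72 * 0.28 = 0.2016
  Item 10: 0.42 * 0.58 = 0.2436
  Item 11: 0.68 * 0.32 = 0.2176
Sum(p_i * q_i) = 0.1771 + 0.2496 + 0.2451 + 0.2139 + 0.2331 + 0.2356 + 0.2464 + 0.21 + 0.2016 + 0.2436 + 0.2176 = 2.4736
KR-20 = (k/(k-1)) * (1 - Sum(p_i*q_i) / Var_total)
= (11/10) * (1 - 2.4736/5.7)
= 1.1 * 0.566
KR-20 = 0.6226

0.6226


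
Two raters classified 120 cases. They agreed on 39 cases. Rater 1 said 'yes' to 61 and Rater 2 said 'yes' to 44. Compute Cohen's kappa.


P_o = 39/120 = 0.325
P_e = (61*44 + 59*76) / 14400 = 0.497778
kappa = (P_o - P_e) / (1 - P_e)
kappa = (0.325 - 0.497778) / (1 - 0.497778)
kappa = -0.344

-0.344


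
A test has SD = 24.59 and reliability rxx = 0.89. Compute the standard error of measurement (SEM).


SEM = SD * sqrt(1 - rxx)
SEM = 24.59 * sqrt(1 - 0.89)
SEM = 24.59 * sqrt(0.11) = 24.59 * 0.331662
SEM = 8.1556

8.1556


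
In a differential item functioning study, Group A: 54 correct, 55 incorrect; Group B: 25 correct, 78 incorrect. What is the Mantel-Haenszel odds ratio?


Odds_A = 54/55 = 0.9818
Odds_B = 25/78 = 0.3205
OR = Odds_A / Odds_B = 0.9818 / 0.3205
Exactly, OR = (54 * 78) / (55 * 25) = 4212 / 1375
OR = 3.0633

3.0633


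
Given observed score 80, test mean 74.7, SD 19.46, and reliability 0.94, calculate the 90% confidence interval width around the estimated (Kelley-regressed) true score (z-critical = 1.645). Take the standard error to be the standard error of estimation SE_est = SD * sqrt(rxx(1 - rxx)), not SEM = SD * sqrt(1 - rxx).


True score estimate = 0.94*80 + 0.06*74.7 = 79.682
SE_est = SD * sqrt(rxx * (1 - rxx)) = 19.46 * sqrt(0.94 * 0.06) = 19.46 * sqrt(0.0564) = 4.621494
CI = T_est +/- z * SE_est, so width = 2 * z * SE_est = 2 * 1.645 * 4.621494
Width = 15.2047

15.2047


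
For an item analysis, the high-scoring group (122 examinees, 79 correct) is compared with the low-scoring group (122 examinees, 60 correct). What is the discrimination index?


p_upper = 79/122 = 0.6475
p_lower = 60/122 = 0.4918
D = 0.6475 - 0.4918 = 0.1557

0.1557


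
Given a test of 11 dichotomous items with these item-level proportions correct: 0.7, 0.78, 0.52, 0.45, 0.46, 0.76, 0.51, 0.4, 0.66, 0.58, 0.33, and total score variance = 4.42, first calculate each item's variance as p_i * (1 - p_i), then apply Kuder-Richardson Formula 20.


For each item, compute p_i * q_i:
  Item 1: 0.7 * 0.3 = 0.21
  Item 2: 0.78 * 0.22 = 0.1716
  Item 3: 0.52 * 0.48 = 0.2496
  Item 4: 0.45 * 0.55 = 0.2475
  Item 5: 0.46 * 0.54 = 0.2484
  Item 6: 0.76 * 0.24 = 0.1824
  Item 7: 0.51 * 0.49 = 0.2499
  Item 8: 0.4 * 0.6 = 0.24
  Item 9: 0.66 * 0.34 = 0.2244
  Item 10: 0.58 * 0.42 = 0.2436
  Item 11: 0.33 * 0.67 = 0.2211
Sum(p_i * q_i) = 0.21 + 0.1716 + 0.2496 + 0.2475 + 0.2484 + 0.1824 + 0.2499 + 0.24 + 0.2244 + 0.2436 + 0.2211 = 2.4885
KR-20 = (k/(k-1)) * (1 - Sum(p_i*q_i) / Var_total)
= (11/10) * (1 - 2.4885/4.42)
= 1.1 * 0.437
KR-20 = 0.4807

0.4807


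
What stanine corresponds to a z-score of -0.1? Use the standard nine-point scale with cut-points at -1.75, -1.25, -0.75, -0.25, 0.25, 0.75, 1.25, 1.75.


Stanine boundaries: [-1.75, -1.25, -0.75, -0.25, 0.25, 0.75, 1.25, 1.75]
z = -0.1
Check each boundary:
  z >= -1.75 -> could be stanine 2
  z >= -1.25 -> could be stanine 3
  z >= -0.75 -> could be stanine 4
  z >= -0.25 -> could be stanine 5
  z < 0.25
  z < 0.75
  z < 1.25
  z < 1.75
Highest qualifying boundary gives stanine = 5

5


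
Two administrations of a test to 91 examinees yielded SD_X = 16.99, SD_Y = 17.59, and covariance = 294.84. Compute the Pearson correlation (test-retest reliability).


r = cov(X,Y) / (SD_X * SD_Y)
r = 294.84 / (16.99 * 17.59)
r = 294.84 / 298.8541
r = 0.9866

0.9866


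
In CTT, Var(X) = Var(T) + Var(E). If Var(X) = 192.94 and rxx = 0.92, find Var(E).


var_true = rxx * var_obs = 0.92 * 192.94 = 177.5048
var_error = var_obs - var_true
var_error = 192.94 - 177.5048
var_error = 15.4352

15.4352
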